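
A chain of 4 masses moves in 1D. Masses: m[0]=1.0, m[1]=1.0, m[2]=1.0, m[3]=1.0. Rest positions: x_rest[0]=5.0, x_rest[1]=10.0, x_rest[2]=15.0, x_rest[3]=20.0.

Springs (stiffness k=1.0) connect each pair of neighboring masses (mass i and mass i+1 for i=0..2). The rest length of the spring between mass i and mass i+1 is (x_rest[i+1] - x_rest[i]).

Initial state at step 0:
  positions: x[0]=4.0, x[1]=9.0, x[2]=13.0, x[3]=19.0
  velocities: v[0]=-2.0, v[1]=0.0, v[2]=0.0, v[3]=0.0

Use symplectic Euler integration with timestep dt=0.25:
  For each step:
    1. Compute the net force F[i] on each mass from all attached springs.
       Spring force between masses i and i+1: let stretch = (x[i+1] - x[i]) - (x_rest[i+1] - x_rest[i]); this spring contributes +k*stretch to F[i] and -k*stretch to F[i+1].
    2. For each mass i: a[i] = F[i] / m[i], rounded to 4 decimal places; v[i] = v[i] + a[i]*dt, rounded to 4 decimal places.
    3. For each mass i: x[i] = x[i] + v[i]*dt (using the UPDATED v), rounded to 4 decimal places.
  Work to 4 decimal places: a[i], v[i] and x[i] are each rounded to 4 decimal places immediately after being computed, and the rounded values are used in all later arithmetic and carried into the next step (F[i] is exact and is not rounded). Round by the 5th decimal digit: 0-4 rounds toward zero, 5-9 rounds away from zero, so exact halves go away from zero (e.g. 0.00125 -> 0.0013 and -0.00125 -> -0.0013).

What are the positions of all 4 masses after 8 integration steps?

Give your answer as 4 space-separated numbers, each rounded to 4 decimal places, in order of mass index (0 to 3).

Answer: 1.4316 7.2318 13.9839 18.3532

Derivation:
Step 0: x=[4.0000 9.0000 13.0000 19.0000] v=[-2.0000 0.0000 0.0000 0.0000]
Step 1: x=[3.5000 8.9375 13.1250 18.9375] v=[-2.0000 -0.2500 0.5000 -0.2500]
Step 2: x=[3.0274 8.7969 13.3516 18.8242] v=[-1.8906 -0.5625 0.9063 -0.4531]
Step 3: x=[2.6029 8.5804 13.6356 18.6814] v=[-1.6982 -0.8662 1.1358 -0.5713]
Step 4: x=[2.2395 8.3062 13.9190 18.5357] v=[-1.4538 -1.0968 1.1335 -0.5828]
Step 5: x=[1.9427 8.0036 14.1401 18.4140] v=[-1.1871 -1.2103 0.8845 -0.4870]
Step 6: x=[1.7122 7.7058 14.2448 18.3376] v=[-0.9219 -1.1914 0.4189 -0.3055]
Step 7: x=[1.5438 7.4420 14.1966 18.3179] v=[-0.6735 -1.0551 -0.1927 -0.0787]
Step 8: x=[1.4316 7.2318 13.9839 18.3532] v=[-0.4490 -0.8410 -0.8510 0.1410]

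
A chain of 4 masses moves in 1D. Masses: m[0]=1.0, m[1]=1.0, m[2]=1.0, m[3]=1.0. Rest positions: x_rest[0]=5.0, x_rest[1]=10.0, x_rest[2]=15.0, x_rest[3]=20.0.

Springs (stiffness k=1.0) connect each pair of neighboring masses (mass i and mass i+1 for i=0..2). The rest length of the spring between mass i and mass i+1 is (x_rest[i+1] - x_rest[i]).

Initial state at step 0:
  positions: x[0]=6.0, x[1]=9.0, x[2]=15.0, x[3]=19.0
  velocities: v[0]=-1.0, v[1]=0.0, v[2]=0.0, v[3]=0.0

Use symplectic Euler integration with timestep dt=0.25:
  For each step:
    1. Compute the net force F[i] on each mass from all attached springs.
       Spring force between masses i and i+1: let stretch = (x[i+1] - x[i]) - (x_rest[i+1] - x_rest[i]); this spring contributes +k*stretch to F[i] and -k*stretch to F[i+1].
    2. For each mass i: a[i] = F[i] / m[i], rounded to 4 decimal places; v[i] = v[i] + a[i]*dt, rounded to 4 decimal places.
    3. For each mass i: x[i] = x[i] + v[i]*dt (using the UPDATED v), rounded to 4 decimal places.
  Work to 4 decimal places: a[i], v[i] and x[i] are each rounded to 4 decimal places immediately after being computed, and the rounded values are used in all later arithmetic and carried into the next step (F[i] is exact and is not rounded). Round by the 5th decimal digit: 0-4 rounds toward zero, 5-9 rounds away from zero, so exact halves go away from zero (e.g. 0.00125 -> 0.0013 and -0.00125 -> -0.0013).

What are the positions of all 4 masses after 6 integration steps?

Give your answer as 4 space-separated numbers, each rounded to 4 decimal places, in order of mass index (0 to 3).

Step 0: x=[6.0000 9.0000 15.0000 19.0000] v=[-1.0000 0.0000 0.0000 0.0000]
Step 1: x=[5.6250 9.1875 14.8750 19.0625] v=[-1.5000 0.7500 -0.5000 0.2500]
Step 2: x=[5.1602 9.5078 14.6563 19.1758] v=[-1.8594 1.2813 -0.8750 0.4531]
Step 3: x=[4.6546 9.8782 14.3982 19.3191] v=[-2.0225 1.4815 -1.0323 0.5732]
Step 4: x=[4.1630 10.2046 14.1652 19.4674] v=[-1.9666 1.3056 -0.9321 0.5930]
Step 5: x=[3.7365 10.4010 14.0160 19.5968] v=[-1.7062 0.7854 -0.5967 0.5175]
Step 6: x=[3.4140 10.4068 13.9897 19.6899] v=[-1.2901 0.0230 -0.1053 0.3723]

Answer: 3.4140 10.4068 13.9897 19.6899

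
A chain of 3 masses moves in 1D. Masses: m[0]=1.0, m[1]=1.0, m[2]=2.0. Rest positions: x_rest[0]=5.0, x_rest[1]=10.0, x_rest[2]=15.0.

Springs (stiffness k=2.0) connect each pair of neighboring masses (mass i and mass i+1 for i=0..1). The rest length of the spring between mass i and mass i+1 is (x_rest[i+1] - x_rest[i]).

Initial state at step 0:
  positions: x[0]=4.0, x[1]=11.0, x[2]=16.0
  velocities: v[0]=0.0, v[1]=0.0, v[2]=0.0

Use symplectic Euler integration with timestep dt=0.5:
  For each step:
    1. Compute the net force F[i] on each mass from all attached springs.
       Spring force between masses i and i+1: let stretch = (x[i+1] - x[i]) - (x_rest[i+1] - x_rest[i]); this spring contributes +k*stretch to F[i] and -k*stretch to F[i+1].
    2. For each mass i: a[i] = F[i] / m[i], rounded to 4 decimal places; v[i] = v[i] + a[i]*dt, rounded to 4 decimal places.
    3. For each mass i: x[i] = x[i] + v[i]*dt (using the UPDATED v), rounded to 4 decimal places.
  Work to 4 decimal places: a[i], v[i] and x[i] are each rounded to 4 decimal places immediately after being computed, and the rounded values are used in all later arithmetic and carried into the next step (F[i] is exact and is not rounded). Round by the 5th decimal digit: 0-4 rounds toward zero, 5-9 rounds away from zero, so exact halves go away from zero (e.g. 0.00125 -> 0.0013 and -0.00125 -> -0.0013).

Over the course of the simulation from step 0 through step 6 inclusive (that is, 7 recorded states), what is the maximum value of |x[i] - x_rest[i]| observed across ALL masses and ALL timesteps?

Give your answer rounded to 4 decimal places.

Answer: 1.5938

Derivation:
Step 0: x=[4.0000 11.0000 16.0000] v=[0.0000 0.0000 0.0000]
Step 1: x=[5.0000 10.0000 16.0000] v=[2.0000 -2.0000 0.0000]
Step 2: x=[6.0000 9.5000 15.7500] v=[2.0000 -1.0000 -0.5000]
Step 3: x=[6.2500 10.3750 15.1875] v=[0.5000 1.7500 -1.1250]
Step 4: x=[6.0625 11.5938 14.6719] v=[-0.3750 2.4375 -1.0313]
Step 5: x=[6.1407 11.5860 14.6367] v=[0.1563 -0.0157 -0.0704]
Step 6: x=[6.4415 10.3809 15.0889] v=[0.6016 -2.4103 0.9043]
Max displacement = 1.5938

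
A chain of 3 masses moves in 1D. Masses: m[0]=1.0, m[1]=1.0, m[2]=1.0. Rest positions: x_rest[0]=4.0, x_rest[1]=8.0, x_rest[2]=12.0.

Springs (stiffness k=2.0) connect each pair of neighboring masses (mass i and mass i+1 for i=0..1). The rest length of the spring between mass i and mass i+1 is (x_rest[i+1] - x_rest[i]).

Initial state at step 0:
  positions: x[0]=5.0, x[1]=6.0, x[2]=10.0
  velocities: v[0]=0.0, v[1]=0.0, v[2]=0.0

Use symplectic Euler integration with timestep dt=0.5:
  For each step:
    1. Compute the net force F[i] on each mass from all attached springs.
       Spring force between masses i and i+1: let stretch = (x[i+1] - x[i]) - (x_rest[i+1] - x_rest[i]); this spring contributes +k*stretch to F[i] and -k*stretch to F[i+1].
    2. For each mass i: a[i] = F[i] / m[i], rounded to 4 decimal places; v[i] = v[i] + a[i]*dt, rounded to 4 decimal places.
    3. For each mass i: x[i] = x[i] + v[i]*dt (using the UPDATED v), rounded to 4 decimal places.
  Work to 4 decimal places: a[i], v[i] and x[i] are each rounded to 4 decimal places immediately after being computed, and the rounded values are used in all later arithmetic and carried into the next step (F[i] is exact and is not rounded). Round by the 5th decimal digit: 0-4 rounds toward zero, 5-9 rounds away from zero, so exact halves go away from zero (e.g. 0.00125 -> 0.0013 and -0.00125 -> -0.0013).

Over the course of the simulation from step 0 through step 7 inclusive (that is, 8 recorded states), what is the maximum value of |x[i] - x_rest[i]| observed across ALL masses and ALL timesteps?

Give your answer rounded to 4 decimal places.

Step 0: x=[5.0000 6.0000 10.0000] v=[0.0000 0.0000 0.0000]
Step 1: x=[3.5000 7.5000 10.0000] v=[-3.0000 3.0000 0.0000]
Step 2: x=[2.0000 8.2500 10.7500] v=[-3.0000 1.5000 1.5000]
Step 3: x=[1.6250 7.1250 12.2500] v=[-0.7500 -2.2500 3.0000]
Step 4: x=[2.0000 5.8125 13.1875] v=[0.7500 -2.6250 1.8750]
Step 5: x=[2.2813 6.2813 12.4375] v=[0.5625 0.9375 -1.5000]
Step 6: x=[2.5626 7.8282 10.6094] v=[0.5625 3.0937 -3.6562]
Step 7: x=[3.4767 8.1329 9.3907] v=[1.8281 0.6093 -2.4374]
Max displacement = 2.6093

Answer: 2.6093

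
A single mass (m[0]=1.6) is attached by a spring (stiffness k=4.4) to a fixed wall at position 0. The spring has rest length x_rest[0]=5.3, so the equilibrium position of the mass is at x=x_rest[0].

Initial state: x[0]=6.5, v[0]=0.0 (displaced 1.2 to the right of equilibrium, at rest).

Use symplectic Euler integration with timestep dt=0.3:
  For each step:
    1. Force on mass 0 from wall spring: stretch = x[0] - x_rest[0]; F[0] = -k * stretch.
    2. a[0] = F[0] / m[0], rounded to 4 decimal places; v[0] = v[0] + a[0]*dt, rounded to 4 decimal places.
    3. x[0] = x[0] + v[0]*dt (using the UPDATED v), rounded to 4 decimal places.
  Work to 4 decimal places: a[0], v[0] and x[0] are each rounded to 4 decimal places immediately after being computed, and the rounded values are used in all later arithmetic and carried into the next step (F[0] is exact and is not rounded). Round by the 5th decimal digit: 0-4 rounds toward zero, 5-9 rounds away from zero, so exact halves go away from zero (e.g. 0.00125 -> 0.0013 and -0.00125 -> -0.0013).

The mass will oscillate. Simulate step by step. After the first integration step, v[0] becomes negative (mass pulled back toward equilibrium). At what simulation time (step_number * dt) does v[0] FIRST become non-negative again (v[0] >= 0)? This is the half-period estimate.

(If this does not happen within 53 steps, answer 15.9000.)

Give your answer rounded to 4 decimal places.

Answer: 2.1000

Derivation:
Step 0: x=[6.5000] v=[0.0000]
Step 1: x=[6.2030] v=[-0.9900]
Step 2: x=[5.6825] v=[-1.7350]
Step 3: x=[5.0673] v=[-2.0506]
Step 4: x=[4.5097] v=[-1.8586]
Step 5: x=[4.1477] v=[-1.2066]
Step 6: x=[4.0709] v=[-0.2560]
Step 7: x=[4.2983] v=[0.7580]
First v>=0 after going negative at step 7, time=2.1000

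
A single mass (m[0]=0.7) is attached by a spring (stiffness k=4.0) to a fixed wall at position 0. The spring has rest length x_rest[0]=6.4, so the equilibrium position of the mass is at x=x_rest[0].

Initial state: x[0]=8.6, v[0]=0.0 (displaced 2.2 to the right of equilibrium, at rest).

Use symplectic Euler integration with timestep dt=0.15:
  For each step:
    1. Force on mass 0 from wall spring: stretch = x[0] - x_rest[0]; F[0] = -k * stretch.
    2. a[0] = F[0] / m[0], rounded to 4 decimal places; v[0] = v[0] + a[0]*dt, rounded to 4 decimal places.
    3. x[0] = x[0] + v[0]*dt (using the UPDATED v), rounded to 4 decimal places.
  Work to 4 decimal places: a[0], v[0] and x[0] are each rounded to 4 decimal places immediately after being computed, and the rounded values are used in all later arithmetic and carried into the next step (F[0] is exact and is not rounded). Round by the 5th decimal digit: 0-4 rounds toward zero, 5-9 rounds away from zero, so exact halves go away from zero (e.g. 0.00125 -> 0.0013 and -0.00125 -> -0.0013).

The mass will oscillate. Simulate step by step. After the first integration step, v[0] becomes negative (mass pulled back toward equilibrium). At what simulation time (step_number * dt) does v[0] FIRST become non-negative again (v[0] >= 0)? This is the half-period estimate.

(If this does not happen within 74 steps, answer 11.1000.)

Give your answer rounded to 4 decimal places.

Answer: 1.3500

Derivation:
Step 0: x=[8.6000] v=[0.0000]
Step 1: x=[8.3171] v=[-1.8857]
Step 2: x=[7.7878] v=[-3.5289]
Step 3: x=[7.0800] v=[-4.7184]
Step 4: x=[6.2848] v=[-5.3013]
Step 5: x=[5.5044] v=[-5.2026]
Step 6: x=[4.8392] v=[-4.4349]
Step 7: x=[4.3746] v=[-3.0971]
Step 8: x=[4.1705] v=[-1.3610]
Step 9: x=[4.2530] v=[0.5500]
First v>=0 after going negative at step 9, time=1.3500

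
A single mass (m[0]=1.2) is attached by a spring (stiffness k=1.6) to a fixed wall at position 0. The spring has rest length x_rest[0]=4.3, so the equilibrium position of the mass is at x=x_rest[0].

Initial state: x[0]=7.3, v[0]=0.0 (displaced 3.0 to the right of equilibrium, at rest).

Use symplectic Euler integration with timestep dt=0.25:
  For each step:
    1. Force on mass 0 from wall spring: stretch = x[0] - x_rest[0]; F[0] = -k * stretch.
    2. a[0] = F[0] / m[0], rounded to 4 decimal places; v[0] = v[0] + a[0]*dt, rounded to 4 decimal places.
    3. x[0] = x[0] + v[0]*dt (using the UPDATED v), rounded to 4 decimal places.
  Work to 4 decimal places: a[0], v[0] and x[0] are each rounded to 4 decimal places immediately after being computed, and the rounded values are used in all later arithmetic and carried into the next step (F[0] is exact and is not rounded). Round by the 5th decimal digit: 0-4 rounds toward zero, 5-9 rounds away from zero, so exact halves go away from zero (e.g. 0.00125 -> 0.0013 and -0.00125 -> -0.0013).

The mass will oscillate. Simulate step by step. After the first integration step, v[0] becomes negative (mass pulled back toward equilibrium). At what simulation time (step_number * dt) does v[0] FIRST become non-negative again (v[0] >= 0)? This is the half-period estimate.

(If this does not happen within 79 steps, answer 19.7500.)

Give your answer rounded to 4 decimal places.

Answer: 2.7500

Derivation:
Step 0: x=[7.3000] v=[0.0000]
Step 1: x=[7.0500] v=[-1.0000]
Step 2: x=[6.5708] v=[-1.9167]
Step 3: x=[5.9024] v=[-2.6736]
Step 4: x=[5.1005] v=[-3.2077]
Step 5: x=[4.2319] v=[-3.4745]
Step 6: x=[3.3690] v=[-3.4518]
Step 7: x=[2.5836] v=[-3.1415]
Step 8: x=[1.9413] v=[-2.5694]
Step 9: x=[1.4955] v=[-1.7832]
Step 10: x=[1.2834] v=[-0.8484]
Step 11: x=[1.3227] v=[0.1571]
First v>=0 after going negative at step 11, time=2.7500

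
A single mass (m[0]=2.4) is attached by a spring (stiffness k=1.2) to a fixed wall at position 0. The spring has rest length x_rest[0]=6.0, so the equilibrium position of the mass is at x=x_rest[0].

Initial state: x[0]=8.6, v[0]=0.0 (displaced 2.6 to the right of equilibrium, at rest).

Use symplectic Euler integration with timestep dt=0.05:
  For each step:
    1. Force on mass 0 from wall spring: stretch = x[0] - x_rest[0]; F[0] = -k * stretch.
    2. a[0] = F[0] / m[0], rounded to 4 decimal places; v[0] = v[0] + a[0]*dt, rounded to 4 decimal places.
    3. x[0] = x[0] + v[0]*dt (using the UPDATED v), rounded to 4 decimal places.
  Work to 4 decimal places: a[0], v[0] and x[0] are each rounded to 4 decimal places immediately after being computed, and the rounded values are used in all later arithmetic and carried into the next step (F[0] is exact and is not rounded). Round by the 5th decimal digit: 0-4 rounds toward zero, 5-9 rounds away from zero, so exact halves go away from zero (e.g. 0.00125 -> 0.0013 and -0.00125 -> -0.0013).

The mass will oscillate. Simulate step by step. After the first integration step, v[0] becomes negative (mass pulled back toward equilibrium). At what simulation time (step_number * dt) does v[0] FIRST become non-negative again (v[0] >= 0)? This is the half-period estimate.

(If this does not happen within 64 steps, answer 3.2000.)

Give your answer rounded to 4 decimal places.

Answer: 3.2000

Derivation:
Step 0: x=[8.6000] v=[0.0000]
Step 1: x=[8.5968] v=[-0.0650]
Step 2: x=[8.5903] v=[-0.1299]
Step 3: x=[8.5806] v=[-0.1947]
Step 4: x=[8.5676] v=[-0.2592]
Step 5: x=[8.5514] v=[-0.3234]
Step 6: x=[8.5320] v=[-0.3872]
Step 7: x=[8.5095] v=[-0.4505]
Step 8: x=[8.4838] v=[-0.5132]
Step 9: x=[8.4550] v=[-0.5753]
Step 10: x=[8.4232] v=[-0.6367]
Step 11: x=[8.3883] v=[-0.6973]
Step 12: x=[8.3505] v=[-0.7570]
Step 13: x=[8.3097] v=[-0.8158]
Step 14: x=[8.2660] v=[-0.8735]
Step 15: x=[8.2195] v=[-0.9302]
Step 16: x=[8.1702] v=[-0.9857]
Step 17: x=[8.1182] v=[-1.0400]
Step 18: x=[8.0636] v=[-1.0930]
Step 19: x=[8.0064] v=[-1.1446]
Step 20: x=[7.9467] v=[-1.1948]
Step 21: x=[7.8845] v=[-1.2435]
Step 22: x=[7.8200] v=[-1.2906]
Step 23: x=[7.7532] v=[-1.3361]
Step 24: x=[7.6842] v=[-1.3799]
Step 25: x=[7.6131] v=[-1.4220]
Step 26: x=[7.5400] v=[-1.4623]
Step 27: x=[7.4650] v=[-1.5008]
Step 28: x=[7.3881] v=[-1.5374]
Step 29: x=[7.3095] v=[-1.5721]
Step 30: x=[7.2293] v=[-1.6048]
Step 31: x=[7.1475] v=[-1.6355]
Step 32: x=[7.0643] v=[-1.6642]
Step 33: x=[6.9798] v=[-1.6908]
Step 34: x=[6.8940] v=[-1.7153]
Step 35: x=[6.8071] v=[-1.7377]
Step 36: x=[6.7192] v=[-1.7579]
Step 37: x=[6.6304] v=[-1.7759]
Step 38: x=[6.5408] v=[-1.7917]
Step 39: x=[6.4505] v=[-1.8052]
Step 40: x=[6.3597] v=[-1.8165]
Step 41: x=[6.2684] v=[-1.8255]
Step 42: x=[6.1768] v=[-1.8322]
Step 43: x=[6.0850] v=[-1.8366]
Step 44: x=[5.9931] v=[-1.8387]
Step 45: x=[5.9012] v=[-1.8385]
Step 46: x=[5.8094] v=[-1.8360]
Step 47: x=[5.7178] v=[-1.8312]
Step 48: x=[5.6266] v=[-1.8241]
Step 49: x=[5.5359] v=[-1.8148]
Step 50: x=[5.4457] v=[-1.8032]
Step 51: x=[5.3562] v=[-1.7893]
Step 52: x=[5.2675] v=[-1.7732]
Step 53: x=[5.1798] v=[-1.7549]
Step 54: x=[5.0931] v=[-1.7344]
Step 55: x=[5.0075] v=[-1.7117]
Step 56: x=[4.9232] v=[-1.6869]
Step 57: x=[4.8402] v=[-1.6600]
Step 58: x=[4.7587] v=[-1.6310]
Step 59: x=[4.6787] v=[-1.6000]
Step 60: x=[4.6004] v=[-1.5670]
Step 61: x=[4.5238] v=[-1.5320]
Step 62: x=[4.4490] v=[-1.4951]
Step 63: x=[4.3762] v=[-1.4563]
Step 64: x=[4.3054] v=[-1.4157]
v[0] did not become non-negative within 64 steps; using fallback time=3.2000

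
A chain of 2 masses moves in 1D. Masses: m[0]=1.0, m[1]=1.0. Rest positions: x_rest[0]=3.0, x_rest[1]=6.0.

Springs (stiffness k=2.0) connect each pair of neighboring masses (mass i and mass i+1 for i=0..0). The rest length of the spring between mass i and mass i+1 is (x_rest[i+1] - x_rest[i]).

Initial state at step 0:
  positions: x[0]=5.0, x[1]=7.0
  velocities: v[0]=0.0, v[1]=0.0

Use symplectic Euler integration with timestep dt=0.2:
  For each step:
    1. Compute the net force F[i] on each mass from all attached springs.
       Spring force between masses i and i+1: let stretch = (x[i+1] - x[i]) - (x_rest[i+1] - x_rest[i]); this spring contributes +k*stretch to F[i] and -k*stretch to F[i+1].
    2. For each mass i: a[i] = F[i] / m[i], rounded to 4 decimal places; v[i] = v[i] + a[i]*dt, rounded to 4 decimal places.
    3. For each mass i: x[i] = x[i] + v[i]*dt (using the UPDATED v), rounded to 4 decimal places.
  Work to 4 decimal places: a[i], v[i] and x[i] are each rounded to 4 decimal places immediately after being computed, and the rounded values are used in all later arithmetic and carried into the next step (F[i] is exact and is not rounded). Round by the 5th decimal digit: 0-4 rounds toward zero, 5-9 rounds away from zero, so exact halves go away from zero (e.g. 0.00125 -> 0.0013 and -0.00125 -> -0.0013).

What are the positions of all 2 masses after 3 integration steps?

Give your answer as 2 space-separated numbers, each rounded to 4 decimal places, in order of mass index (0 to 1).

Step 0: x=[5.0000 7.0000] v=[0.0000 0.0000]
Step 1: x=[4.9200 7.0800] v=[-0.4000 0.4000]
Step 2: x=[4.7728 7.2272] v=[-0.7360 0.7360]
Step 3: x=[4.5820 7.4180] v=[-0.9542 0.9542]

Answer: 4.5820 7.4180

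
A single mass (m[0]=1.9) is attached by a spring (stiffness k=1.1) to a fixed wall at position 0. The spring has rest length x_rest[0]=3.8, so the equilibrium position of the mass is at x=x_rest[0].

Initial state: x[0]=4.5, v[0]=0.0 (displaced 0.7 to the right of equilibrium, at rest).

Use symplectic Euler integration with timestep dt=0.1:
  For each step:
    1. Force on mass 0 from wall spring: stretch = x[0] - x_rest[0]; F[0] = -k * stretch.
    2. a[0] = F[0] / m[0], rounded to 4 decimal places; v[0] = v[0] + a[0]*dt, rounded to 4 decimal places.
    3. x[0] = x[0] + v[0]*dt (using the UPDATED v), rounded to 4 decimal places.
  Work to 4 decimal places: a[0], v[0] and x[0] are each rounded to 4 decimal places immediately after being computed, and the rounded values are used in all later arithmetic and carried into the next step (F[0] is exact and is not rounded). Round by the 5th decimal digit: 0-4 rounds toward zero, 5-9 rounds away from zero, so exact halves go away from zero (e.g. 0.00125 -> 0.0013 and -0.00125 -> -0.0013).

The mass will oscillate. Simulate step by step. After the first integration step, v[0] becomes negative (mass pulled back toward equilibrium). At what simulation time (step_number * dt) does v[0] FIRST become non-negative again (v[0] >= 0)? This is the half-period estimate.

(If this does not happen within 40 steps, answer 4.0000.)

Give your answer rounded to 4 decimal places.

Answer: 4.0000

Derivation:
Step 0: x=[4.5000] v=[0.0000]
Step 1: x=[4.4960] v=[-0.0405]
Step 2: x=[4.4879] v=[-0.0808]
Step 3: x=[4.4758] v=[-0.1206]
Step 4: x=[4.4598] v=[-0.1597]
Step 5: x=[4.4400] v=[-0.1979]
Step 6: x=[4.4165] v=[-0.2350]
Step 7: x=[4.3894] v=[-0.2707]
Step 8: x=[4.3589] v=[-0.3048]
Step 9: x=[4.3252] v=[-0.3372]
Step 10: x=[4.2884] v=[-0.3676]
Step 11: x=[4.2488] v=[-0.3959]
Step 12: x=[4.2066] v=[-0.4219]
Step 13: x=[4.1621] v=[-0.4454]
Step 14: x=[4.1155] v=[-0.4664]
Step 15: x=[4.0670] v=[-0.4847]
Step 16: x=[4.0170] v=[-0.5002]
Step 17: x=[3.9657] v=[-0.5128]
Step 18: x=[3.9135] v=[-0.5224]
Step 19: x=[3.8606] v=[-0.5290]
Step 20: x=[3.8074] v=[-0.5325]
Step 21: x=[3.7541] v=[-0.5329]
Step 22: x=[3.7011] v=[-0.5302]
Step 23: x=[3.6487] v=[-0.5245]
Step 24: x=[3.5971] v=[-0.5157]
Step 25: x=[3.5467] v=[-0.5040]
Step 26: x=[3.4978] v=[-0.4893]
Step 27: x=[3.4506] v=[-0.4718]
Step 28: x=[3.4054] v=[-0.4516]
Step 29: x=[3.3625] v=[-0.4288]
Step 30: x=[3.3222] v=[-0.4035]
Step 31: x=[3.2846] v=[-0.3758]
Step 32: x=[3.2500] v=[-0.3460]
Step 33: x=[3.2186] v=[-0.3142]
Step 34: x=[3.1906] v=[-0.2805]
Step 35: x=[3.1661] v=[-0.2452]
Step 36: x=[3.1453] v=[-0.2085]
Step 37: x=[3.1282] v=[-0.1706]
Step 38: x=[3.1150] v=[-0.1317]
Step 39: x=[3.1058] v=[-0.0920]
Step 40: x=[3.1006] v=[-0.0518]
v[0] did not become non-negative within 40 steps; using fallback time=4.0000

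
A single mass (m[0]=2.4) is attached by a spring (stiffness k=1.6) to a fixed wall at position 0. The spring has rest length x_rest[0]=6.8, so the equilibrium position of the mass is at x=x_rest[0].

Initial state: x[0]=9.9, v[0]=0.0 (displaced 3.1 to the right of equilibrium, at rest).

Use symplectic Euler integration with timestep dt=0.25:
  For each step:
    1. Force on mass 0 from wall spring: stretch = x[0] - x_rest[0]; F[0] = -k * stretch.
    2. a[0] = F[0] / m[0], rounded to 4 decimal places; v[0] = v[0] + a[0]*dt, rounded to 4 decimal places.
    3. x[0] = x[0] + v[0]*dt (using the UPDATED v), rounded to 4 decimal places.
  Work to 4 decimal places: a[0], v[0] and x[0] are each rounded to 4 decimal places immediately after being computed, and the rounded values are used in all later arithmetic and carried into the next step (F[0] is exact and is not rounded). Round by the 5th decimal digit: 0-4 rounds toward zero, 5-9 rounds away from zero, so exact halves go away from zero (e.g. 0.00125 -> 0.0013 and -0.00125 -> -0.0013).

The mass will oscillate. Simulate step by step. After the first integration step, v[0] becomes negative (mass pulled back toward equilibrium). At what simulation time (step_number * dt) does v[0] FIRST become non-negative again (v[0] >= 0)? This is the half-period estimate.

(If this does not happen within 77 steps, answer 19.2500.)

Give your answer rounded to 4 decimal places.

Step 0: x=[9.9000] v=[0.0000]
Step 1: x=[9.7708] v=[-0.5167]
Step 2: x=[9.5179] v=[-1.0118]
Step 3: x=[9.1517] v=[-1.4648]
Step 4: x=[8.6875] v=[-1.8568]
Step 5: x=[8.1447] v=[-2.1714]
Step 6: x=[7.5458] v=[-2.3955]
Step 7: x=[6.9159] v=[-2.5198]
Step 8: x=[6.2811] v=[-2.5391]
Step 9: x=[5.6680] v=[-2.4526]
Step 10: x=[5.1020] v=[-2.2639]
Step 11: x=[4.6068] v=[-1.9809]
Step 12: x=[4.2030] v=[-1.6154]
Step 13: x=[3.9074] v=[-1.1826]
Step 14: x=[3.7323] v=[-0.7005]
Step 15: x=[3.6850] v=[-0.1892]
Step 16: x=[3.7675] v=[0.3300]
First v>=0 after going negative at step 16, time=4.0000

Answer: 4.0000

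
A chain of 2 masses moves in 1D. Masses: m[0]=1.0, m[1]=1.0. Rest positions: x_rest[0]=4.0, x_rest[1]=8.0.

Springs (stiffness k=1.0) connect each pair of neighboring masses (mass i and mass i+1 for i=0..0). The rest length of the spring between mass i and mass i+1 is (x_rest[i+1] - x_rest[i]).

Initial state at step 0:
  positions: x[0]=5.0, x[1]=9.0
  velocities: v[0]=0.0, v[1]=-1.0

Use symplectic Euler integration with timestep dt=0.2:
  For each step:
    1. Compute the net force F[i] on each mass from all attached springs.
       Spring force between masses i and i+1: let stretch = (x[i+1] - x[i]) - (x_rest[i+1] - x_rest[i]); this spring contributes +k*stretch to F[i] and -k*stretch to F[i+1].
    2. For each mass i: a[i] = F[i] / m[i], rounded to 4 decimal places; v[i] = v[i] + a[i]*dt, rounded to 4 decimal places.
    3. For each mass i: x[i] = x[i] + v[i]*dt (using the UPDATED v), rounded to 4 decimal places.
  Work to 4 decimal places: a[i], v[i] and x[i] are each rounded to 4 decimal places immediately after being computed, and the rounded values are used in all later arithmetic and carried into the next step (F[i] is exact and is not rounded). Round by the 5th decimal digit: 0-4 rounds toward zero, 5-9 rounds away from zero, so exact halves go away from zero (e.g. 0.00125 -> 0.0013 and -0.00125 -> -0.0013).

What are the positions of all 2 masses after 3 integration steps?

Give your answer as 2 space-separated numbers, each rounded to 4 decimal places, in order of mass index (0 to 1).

Answer: 4.9686 8.4314

Derivation:
Step 0: x=[5.0000 9.0000] v=[0.0000 -1.0000]
Step 1: x=[5.0000 8.8000] v=[0.0000 -1.0000]
Step 2: x=[4.9920 8.6080] v=[-0.0400 -0.9600]
Step 3: x=[4.9686 8.4314] v=[-0.1168 -0.8832]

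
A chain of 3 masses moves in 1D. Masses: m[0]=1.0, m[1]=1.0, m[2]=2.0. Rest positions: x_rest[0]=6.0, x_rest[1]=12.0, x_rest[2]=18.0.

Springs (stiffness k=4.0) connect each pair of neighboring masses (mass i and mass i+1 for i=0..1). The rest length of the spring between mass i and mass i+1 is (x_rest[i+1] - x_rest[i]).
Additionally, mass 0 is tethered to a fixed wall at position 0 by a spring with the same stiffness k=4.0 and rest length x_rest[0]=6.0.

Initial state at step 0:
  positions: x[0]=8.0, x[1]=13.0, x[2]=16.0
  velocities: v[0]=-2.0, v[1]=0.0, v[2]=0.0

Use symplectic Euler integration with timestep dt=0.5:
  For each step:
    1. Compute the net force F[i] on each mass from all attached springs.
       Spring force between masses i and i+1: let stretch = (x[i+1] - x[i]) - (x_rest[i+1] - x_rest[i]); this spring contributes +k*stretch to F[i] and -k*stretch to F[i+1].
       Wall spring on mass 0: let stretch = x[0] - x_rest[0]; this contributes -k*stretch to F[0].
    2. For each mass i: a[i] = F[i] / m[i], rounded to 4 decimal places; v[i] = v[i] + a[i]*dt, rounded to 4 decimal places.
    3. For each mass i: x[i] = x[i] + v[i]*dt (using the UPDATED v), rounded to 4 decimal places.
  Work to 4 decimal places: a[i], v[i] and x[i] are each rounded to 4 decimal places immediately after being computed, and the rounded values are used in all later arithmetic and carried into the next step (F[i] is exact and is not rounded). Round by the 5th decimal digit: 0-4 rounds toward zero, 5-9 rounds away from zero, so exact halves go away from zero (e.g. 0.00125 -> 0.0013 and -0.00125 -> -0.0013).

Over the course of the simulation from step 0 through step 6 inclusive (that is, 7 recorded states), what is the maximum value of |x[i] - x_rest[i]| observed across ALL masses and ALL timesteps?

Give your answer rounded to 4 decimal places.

Answer: 3.5000

Derivation:
Step 0: x=[8.0000 13.0000 16.0000] v=[-2.0000 0.0000 0.0000]
Step 1: x=[4.0000 11.0000 17.5000] v=[-8.0000 -4.0000 3.0000]
Step 2: x=[3.0000 8.5000 18.7500] v=[-2.0000 -5.0000 2.5000]
Step 3: x=[4.5000 10.7500 17.8750] v=[3.0000 4.5000 -1.7500]
Step 4: x=[7.7500 13.8750 16.4375] v=[6.5000 6.2500 -2.8750]
Step 5: x=[9.3750 13.4375 16.7188] v=[3.2500 -0.8750 0.5625]
Step 6: x=[5.6875 12.2188 18.3594] v=[-7.3750 -2.4374 3.2812]
Max displacement = 3.5000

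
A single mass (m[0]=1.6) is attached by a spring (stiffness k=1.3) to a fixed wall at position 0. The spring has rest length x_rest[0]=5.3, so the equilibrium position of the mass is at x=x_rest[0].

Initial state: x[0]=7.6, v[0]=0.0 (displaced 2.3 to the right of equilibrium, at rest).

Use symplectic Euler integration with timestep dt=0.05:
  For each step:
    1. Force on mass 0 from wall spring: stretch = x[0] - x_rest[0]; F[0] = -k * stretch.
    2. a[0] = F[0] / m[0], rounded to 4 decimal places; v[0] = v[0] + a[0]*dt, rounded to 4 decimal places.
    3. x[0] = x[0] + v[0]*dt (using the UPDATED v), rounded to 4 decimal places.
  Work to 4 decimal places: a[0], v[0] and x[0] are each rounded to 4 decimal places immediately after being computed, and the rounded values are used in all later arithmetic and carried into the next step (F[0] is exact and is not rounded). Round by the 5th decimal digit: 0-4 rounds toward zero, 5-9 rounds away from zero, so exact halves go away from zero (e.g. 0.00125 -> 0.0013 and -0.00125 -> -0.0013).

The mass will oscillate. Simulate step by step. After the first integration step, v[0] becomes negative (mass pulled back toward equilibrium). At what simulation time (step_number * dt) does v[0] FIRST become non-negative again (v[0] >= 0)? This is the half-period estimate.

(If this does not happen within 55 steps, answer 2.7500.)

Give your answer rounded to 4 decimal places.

Answer: 2.7500

Derivation:
Step 0: x=[7.6000] v=[0.0000]
Step 1: x=[7.5953] v=[-0.0934]
Step 2: x=[7.5860] v=[-0.1866]
Step 3: x=[7.5720] v=[-0.2795]
Step 4: x=[7.5534] v=[-0.3718]
Step 5: x=[7.5302] v=[-0.4633]
Step 6: x=[7.5025] v=[-0.5539]
Step 7: x=[7.4703] v=[-0.6434]
Step 8: x=[7.4337] v=[-0.7316]
Step 9: x=[7.3928] v=[-0.8183]
Step 10: x=[7.3476] v=[-0.9033]
Step 11: x=[7.2983] v=[-0.9865]
Step 12: x=[7.2449] v=[-1.0677]
Step 13: x=[7.1876] v=[-1.1467]
Step 14: x=[7.1264] v=[-1.2234]
Step 15: x=[7.0615] v=[-1.2976]
Step 16: x=[6.9930] v=[-1.3692]
Step 17: x=[6.9211] v=[-1.4380]
Step 18: x=[6.8459] v=[-1.5039]
Step 19: x=[6.7676] v=[-1.5667]
Step 20: x=[6.6863] v=[-1.6263]
Step 21: x=[6.6022] v=[-1.6826]
Step 22: x=[6.5154] v=[-1.7355]
Step 23: x=[6.4262] v=[-1.7849]
Step 24: x=[6.3347] v=[-1.8307]
Step 25: x=[6.2411] v=[-1.8727]
Step 26: x=[6.1456] v=[-1.9109]
Step 27: x=[6.0483] v=[-1.9453]
Step 28: x=[5.9495] v=[-1.9757]
Step 29: x=[5.8494] v=[-2.0021]
Step 30: x=[5.7482] v=[-2.0244]
Step 31: x=[5.6461] v=[-2.0426]
Step 32: x=[5.5433] v=[-2.0567]
Step 33: x=[5.4400] v=[-2.0666]
Step 34: x=[5.3364] v=[-2.0723]
Step 35: x=[5.2327] v=[-2.0738]
Step 36: x=[5.1291] v=[-2.0711]
Step 37: x=[5.0259] v=[-2.0642]
Step 38: x=[4.9232] v=[-2.0531]
Step 39: x=[4.8213] v=[-2.0378]
Step 40: x=[4.7204] v=[-2.0184]
Step 41: x=[4.6207] v=[-1.9949]
Step 42: x=[4.5223] v=[-1.9673]
Step 43: x=[4.4255] v=[-1.9357]
Step 44: x=[4.3305] v=[-1.9002]
Step 45: x=[4.2375] v=[-1.8608]
Step 46: x=[4.1466] v=[-1.8176]
Step 47: x=[4.0581] v=[-1.7707]
Step 48: x=[3.9721] v=[-1.7203]
Step 49: x=[3.8888] v=[-1.6664]
Step 50: x=[3.8083] v=[-1.6091]
Step 51: x=[3.7309] v=[-1.5485]
Step 52: x=[3.6567] v=[-1.4848]
Step 53: x=[3.5858] v=[-1.4180]
Step 54: x=[3.5184] v=[-1.3484]
Step 55: x=[3.4546] v=[-1.2760]
v[0] did not become non-negative within 55 steps; using fallback time=2.7500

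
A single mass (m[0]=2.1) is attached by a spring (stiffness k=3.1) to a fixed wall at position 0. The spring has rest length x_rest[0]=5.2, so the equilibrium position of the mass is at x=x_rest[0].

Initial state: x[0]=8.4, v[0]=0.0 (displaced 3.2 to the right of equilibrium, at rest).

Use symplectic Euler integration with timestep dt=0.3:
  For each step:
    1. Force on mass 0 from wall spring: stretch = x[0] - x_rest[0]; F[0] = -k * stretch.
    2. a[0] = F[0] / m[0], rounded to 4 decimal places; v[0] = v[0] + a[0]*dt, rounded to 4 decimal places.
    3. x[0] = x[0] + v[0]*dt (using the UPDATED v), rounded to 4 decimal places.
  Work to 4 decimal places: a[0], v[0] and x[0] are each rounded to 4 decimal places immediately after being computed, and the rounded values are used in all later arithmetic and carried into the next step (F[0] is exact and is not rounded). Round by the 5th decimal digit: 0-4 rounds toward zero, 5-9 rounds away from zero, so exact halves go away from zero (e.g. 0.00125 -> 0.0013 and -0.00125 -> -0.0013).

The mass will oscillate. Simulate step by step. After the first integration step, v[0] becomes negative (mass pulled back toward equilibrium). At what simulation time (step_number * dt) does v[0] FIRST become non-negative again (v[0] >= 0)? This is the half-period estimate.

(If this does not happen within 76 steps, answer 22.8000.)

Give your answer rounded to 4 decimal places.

Step 0: x=[8.4000] v=[0.0000]
Step 1: x=[7.9749] v=[-1.4171]
Step 2: x=[7.1811] v=[-2.6460]
Step 3: x=[6.1241] v=[-3.5234]
Step 4: x=[4.9443] v=[-3.9326]
Step 5: x=[3.7985] v=[-3.8194]
Step 6: x=[2.8389] v=[-3.1987]
Step 7: x=[2.1930] v=[-2.1531]
Step 8: x=[1.9466] v=[-0.8214]
Step 9: x=[2.1324] v=[0.6194]
First v>=0 after going negative at step 9, time=2.7000

Answer: 2.7000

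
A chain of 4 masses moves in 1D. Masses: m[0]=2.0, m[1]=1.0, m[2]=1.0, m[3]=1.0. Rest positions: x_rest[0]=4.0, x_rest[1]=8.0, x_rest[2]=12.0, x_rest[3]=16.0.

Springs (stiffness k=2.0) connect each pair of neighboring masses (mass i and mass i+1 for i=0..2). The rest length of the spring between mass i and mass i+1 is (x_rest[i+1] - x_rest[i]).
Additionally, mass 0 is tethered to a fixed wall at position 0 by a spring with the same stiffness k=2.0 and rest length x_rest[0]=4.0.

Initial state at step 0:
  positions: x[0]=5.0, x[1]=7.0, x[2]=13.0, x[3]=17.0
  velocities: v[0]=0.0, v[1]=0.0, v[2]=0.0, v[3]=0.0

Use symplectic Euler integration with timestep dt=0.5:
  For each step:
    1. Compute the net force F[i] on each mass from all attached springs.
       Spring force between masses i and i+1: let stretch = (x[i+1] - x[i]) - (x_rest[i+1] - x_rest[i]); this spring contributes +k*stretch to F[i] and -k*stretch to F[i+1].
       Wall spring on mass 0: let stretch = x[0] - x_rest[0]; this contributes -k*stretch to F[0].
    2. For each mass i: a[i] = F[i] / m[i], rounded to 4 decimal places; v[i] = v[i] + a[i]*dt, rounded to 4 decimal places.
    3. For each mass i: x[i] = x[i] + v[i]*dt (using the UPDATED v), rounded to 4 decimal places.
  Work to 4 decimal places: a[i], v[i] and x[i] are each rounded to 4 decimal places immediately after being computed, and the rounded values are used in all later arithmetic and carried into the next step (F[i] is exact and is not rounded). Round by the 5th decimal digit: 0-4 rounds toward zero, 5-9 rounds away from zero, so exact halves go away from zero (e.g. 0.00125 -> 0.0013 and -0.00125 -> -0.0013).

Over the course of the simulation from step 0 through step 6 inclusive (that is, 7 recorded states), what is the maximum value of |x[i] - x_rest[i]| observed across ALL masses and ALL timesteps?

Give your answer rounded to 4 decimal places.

Step 0: x=[5.0000 7.0000 13.0000 17.0000] v=[0.0000 0.0000 0.0000 0.0000]
Step 1: x=[4.2500 9.0000 12.0000 17.0000] v=[-1.5000 4.0000 -2.0000 0.0000]
Step 2: x=[3.6250 10.1250 12.0000 16.5000] v=[-1.2500 2.2500 0.0000 -1.0000]
Step 3: x=[3.7188 8.9375 13.3125 15.7500] v=[0.1875 -2.3750 2.6250 -1.5000]
Step 4: x=[4.1876 7.3282 13.6563 15.7813] v=[0.9375 -3.2187 0.6875 0.0625]
Step 5: x=[4.3946 7.3126 11.8985 16.7501] v=[0.4140 -0.0312 -3.5156 1.9375]
Step 6: x=[4.2325 8.1310 10.2736 17.2931] v=[-0.3243 1.6367 -3.2499 1.0859]
Max displacement = 2.1250

Answer: 2.1250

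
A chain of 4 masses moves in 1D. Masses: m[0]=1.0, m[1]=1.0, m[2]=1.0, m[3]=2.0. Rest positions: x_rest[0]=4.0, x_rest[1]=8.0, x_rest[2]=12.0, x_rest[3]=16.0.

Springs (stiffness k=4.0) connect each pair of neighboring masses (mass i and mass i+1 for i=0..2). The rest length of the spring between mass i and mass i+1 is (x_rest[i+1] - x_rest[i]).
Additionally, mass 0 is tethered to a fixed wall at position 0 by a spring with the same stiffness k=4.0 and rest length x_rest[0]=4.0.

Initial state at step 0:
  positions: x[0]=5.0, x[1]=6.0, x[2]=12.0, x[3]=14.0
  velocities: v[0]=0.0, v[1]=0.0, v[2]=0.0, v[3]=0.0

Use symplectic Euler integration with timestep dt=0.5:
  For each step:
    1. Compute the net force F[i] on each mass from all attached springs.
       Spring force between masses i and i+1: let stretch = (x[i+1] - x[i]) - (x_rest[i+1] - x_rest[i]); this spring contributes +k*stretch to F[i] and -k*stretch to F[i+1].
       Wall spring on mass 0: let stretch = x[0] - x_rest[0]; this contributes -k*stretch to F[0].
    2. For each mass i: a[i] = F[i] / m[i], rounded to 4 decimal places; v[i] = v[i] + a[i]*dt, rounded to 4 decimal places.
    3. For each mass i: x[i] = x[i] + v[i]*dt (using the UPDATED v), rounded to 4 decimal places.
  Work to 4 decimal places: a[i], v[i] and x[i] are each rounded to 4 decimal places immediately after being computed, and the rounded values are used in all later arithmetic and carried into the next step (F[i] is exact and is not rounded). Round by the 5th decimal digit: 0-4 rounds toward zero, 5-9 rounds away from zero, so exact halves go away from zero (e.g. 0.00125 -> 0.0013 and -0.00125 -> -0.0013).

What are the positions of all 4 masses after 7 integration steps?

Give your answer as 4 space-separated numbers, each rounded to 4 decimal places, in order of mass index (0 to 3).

Step 0: x=[5.0000 6.0000 12.0000 14.0000] v=[0.0000 0.0000 0.0000 0.0000]
Step 1: x=[1.0000 11.0000 8.0000 15.0000] v=[-8.0000 10.0000 -8.0000 2.0000]
Step 2: x=[6.0000 3.0000 14.0000 14.5000] v=[10.0000 -16.0000 12.0000 -1.0000]
Step 3: x=[2.0000 9.0000 9.5000 15.7500] v=[-8.0000 12.0000 -9.0000 2.5000]
Step 4: x=[3.0000 8.5000 10.7500 15.8750] v=[2.0000 -1.0000 2.5000 0.2500]
Step 5: x=[6.5000 4.7500 14.8750 15.4375] v=[7.0000 -7.5000 8.2500 -0.8750]
Step 6: x=[1.7500 12.8750 9.4375 16.7188] v=[-9.5000 16.2500 -10.8750 2.5625]
Step 7: x=[6.3750 6.4375 14.7188 16.3594] v=[9.2500 -12.8750 10.5626 -0.7188]

Answer: 6.3750 6.4375 14.7188 16.3594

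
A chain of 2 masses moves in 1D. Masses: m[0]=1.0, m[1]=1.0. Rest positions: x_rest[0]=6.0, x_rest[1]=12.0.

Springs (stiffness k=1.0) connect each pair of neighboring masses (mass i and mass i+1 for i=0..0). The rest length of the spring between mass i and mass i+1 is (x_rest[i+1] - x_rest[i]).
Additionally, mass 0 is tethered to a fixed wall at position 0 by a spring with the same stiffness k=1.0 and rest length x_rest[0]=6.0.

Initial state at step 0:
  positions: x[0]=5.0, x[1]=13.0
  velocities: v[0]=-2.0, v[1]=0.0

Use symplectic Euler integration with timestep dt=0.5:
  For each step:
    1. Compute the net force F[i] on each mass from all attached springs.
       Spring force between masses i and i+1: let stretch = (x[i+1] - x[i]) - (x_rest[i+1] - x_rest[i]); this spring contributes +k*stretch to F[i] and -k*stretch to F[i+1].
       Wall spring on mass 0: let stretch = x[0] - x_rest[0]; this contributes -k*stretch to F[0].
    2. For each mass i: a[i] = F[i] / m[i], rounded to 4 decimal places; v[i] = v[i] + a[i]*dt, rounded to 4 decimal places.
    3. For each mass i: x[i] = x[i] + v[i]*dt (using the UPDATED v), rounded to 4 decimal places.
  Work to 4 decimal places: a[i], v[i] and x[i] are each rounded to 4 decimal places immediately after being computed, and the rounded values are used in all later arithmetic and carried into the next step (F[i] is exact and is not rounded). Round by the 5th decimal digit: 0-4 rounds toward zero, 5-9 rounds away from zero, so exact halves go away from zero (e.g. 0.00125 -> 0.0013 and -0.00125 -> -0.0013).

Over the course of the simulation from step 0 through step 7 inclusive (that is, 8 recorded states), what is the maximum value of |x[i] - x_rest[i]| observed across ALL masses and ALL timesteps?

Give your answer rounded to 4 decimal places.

Answer: 2.1220

Derivation:
Step 0: x=[5.0000 13.0000] v=[-2.0000 0.0000]
Step 1: x=[4.7500 12.5000] v=[-0.5000 -1.0000]
Step 2: x=[5.2500 11.5625] v=[1.0000 -1.8750]
Step 3: x=[6.0157 10.5469] v=[1.5313 -2.0313]
Step 4: x=[6.4103 9.8985] v=[0.7891 -1.2969]
Step 5: x=[6.0743 9.8780] v=[-0.6720 -0.0410]
Step 6: x=[5.1707 10.4066] v=[-1.8073 1.0572]
Step 7: x=[4.2834 11.1263] v=[-1.7747 1.4393]
Max displacement = 2.1220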